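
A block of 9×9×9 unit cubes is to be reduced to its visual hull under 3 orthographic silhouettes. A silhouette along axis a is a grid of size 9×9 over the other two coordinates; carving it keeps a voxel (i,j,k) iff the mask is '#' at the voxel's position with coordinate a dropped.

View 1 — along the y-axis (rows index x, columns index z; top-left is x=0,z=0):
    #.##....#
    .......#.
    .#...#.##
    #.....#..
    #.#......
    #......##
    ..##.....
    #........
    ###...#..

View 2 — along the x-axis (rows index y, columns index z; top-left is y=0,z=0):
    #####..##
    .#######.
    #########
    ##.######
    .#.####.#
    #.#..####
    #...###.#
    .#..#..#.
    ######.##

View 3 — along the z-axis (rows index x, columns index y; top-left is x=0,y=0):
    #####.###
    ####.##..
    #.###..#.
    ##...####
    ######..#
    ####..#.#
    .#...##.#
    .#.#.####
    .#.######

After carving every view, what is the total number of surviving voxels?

|visual hull| = 100

initial block: 9^3 = 729
carve view 1 (along y, XZ-mask fill 23/81): 207 voxels remain
carve view 2 (along x, YZ-mask fill 59/81): 143 voxels remain
carve view 3 (along z, XY-mask fill 55/81): 100 voxels remain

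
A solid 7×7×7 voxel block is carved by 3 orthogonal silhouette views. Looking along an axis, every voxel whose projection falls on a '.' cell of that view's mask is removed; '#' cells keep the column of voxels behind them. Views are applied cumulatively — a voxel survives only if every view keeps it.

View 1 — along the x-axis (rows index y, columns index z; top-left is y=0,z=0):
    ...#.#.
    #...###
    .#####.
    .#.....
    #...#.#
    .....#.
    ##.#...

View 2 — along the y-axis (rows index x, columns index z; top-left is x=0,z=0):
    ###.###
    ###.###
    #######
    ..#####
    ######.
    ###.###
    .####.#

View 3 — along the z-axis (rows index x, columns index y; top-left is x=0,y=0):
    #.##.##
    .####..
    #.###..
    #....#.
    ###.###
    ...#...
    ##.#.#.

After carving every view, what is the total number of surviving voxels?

start: 7×7×7 = 343 voxels
  1. axis=0 (YZ plane), |mask|=19  ⇒  voxels=133
  2. axis=1 (XZ plane), |mask|=41  ⇒  voxels=109
  3. axis=2 (XY plane), |mask|=26  ⇒  voxels=56

56 voxels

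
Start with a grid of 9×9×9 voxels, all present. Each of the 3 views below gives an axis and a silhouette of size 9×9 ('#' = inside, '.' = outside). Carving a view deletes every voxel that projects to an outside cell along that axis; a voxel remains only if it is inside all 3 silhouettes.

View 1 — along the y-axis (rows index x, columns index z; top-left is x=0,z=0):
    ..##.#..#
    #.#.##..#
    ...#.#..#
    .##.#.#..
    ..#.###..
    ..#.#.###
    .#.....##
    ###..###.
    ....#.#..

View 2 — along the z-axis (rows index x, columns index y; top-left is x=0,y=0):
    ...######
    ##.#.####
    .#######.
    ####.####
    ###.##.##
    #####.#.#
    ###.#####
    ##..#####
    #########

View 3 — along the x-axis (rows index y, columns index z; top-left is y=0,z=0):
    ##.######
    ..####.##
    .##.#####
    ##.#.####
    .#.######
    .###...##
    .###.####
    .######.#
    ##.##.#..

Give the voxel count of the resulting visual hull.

initial block: 9^3 = 729
carve view 1 (along y, XZ-mask fill 36/81): 324 voxels remain
carve view 2 (along z, XY-mask fill 66/81): 259 voxels remain
carve view 3 (along x, YZ-mask fill 59/81): 188 voxels remain

188 voxels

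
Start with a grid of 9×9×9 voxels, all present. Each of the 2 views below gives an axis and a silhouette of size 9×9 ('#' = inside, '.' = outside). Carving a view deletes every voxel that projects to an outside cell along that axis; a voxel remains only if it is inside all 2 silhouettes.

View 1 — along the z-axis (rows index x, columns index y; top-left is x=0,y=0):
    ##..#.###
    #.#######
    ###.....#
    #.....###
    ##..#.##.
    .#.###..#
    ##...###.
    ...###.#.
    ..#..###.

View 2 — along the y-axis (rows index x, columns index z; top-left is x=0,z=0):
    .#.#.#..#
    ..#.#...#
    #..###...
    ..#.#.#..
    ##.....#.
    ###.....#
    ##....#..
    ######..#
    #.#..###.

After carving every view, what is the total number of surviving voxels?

before carving: 729 voxels (9×9×9)
[1] z-view keeps 45 columns → grid now 405
[2] y-view keeps 36 columns → grid now 174

remaining voxels: 174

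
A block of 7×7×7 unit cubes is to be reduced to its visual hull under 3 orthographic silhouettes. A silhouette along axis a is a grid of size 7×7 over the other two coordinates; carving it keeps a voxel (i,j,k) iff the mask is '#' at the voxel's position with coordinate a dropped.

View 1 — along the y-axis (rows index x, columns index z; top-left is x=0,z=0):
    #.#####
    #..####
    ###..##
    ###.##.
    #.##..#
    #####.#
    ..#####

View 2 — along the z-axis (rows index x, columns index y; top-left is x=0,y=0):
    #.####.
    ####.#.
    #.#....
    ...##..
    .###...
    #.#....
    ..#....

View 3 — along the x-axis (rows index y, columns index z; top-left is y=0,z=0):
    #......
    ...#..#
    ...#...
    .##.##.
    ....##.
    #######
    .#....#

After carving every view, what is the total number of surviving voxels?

full grid |V| = 343
V1 y: intersect with XZ mask (36 set) -- 252 left
V2 z: intersect with XY mask (20 set) -- 104 left
V3 x: intersect with YZ mask (19 set) -- 38 left

|visual hull| = 38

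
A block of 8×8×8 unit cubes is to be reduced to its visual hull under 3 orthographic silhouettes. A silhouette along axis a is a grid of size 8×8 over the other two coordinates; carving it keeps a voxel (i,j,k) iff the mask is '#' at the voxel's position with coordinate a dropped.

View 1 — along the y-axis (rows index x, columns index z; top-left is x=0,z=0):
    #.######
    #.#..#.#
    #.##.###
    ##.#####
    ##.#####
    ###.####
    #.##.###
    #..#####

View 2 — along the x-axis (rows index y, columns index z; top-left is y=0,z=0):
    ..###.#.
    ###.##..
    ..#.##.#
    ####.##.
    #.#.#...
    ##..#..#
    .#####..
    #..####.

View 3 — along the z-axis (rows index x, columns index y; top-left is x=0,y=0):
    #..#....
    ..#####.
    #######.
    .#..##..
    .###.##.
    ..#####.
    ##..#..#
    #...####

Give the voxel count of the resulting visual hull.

before carving: 512 voxels (8×8×8)
step 1: project along y, AND mask (50/64) → |grid| = 400
step 2: project along x, AND mask (36/64) → |grid| = 218
step 3: project along z, AND mask (36/64) → |grid| = 120

120 voxels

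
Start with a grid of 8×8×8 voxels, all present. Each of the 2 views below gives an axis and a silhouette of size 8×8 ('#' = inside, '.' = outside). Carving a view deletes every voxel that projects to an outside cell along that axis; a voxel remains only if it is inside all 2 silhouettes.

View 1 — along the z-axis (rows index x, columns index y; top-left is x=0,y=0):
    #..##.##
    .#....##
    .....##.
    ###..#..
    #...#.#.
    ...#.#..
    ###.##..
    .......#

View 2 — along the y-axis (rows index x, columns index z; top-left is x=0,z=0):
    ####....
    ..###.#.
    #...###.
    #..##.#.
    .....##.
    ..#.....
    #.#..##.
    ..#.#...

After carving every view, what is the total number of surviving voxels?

|visual hull| = 86

initial block: 8^3 = 512
step 1: project along z, AND mask (25/64) → |grid| = 200
step 2: project along y, AND mask (25/64) → |grid| = 86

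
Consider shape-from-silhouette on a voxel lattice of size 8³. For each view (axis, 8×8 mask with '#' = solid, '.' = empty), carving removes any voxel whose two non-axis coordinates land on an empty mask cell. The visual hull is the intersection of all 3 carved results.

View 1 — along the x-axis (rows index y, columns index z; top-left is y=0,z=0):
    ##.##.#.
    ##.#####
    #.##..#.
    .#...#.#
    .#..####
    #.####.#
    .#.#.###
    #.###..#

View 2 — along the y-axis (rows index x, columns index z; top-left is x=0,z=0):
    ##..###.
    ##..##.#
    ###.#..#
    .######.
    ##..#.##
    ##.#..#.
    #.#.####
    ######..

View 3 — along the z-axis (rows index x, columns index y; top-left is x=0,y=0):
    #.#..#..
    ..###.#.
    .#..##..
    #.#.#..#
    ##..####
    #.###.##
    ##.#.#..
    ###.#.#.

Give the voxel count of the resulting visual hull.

voxel count = 115

full grid |V| = 512
step 1: project along x, AND mask (40/64) → |grid| = 320
step 2: project along y, AND mask (42/64) → |grid| = 209
step 3: project along z, AND mask (35/64) → |grid| = 115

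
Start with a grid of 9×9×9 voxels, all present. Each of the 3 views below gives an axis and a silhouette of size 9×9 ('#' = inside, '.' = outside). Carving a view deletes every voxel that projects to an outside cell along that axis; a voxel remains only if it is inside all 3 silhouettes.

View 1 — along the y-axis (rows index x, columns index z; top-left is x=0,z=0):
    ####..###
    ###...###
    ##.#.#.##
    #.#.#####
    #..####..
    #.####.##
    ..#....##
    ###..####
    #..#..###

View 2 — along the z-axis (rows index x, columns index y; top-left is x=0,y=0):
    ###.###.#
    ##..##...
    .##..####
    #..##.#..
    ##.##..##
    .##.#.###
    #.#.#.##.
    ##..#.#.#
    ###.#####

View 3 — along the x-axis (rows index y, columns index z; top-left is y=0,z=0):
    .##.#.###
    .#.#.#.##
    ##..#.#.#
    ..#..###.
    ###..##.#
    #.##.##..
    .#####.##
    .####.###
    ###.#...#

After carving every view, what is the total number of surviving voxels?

|visual hull| = 189

before carving: 729 voxels (9×9×9)
  1. axis=1 (XZ plane), |mask|=53  ⇒  voxels=477
  2. axis=2 (XY plane), |mask|=51  ⇒  voxels=299
  3. axis=0 (YZ plane), |mask|=50  ⇒  voxels=189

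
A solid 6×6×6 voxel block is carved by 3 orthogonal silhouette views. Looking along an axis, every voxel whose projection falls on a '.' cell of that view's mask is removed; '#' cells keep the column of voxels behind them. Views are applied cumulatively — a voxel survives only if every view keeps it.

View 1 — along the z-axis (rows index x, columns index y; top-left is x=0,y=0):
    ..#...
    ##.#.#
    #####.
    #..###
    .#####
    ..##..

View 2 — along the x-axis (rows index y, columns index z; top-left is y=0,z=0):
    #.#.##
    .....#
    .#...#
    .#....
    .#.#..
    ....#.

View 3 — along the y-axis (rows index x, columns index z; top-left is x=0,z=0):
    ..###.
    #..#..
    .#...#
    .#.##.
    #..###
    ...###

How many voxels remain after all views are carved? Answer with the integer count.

before carving: 216 voxels (6×6×6)
carve view 1 (along z, XY-mask fill 21/36): 126 voxels remain
carve view 2 (along x, YZ-mask fill 11/36): 37 voxels remain
carve view 3 (along y, XZ-mask fill 17/36): 17 voxels remain

voxel count = 17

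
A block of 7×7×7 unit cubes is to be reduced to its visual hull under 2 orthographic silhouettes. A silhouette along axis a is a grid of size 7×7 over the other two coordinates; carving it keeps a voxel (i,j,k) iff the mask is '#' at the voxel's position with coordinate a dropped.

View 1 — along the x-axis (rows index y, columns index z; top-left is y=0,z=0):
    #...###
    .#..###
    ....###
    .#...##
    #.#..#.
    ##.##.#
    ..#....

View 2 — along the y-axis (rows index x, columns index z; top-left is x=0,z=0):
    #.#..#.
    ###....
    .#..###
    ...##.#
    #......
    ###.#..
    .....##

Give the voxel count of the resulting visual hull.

initial block: 7^3 = 343
[1] x-view keeps 23 columns → grid now 161
[2] y-view keeps 20 columns → grid now 70

remaining voxels: 70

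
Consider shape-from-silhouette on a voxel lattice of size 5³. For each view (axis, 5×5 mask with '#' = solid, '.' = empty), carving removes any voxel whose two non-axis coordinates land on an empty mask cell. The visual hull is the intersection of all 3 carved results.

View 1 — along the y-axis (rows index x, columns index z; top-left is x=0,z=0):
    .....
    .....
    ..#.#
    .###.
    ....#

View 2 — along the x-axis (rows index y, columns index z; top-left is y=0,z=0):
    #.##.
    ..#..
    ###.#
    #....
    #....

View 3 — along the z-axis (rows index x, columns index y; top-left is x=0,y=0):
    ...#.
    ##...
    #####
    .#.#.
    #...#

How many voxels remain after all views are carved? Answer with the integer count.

|visual hull| = 5

initial block: 5^3 = 125
carve view 1 (along y, XZ-mask fill 6/25): 30 voxels remain
carve view 2 (along x, YZ-mask fill 10/25): 10 voxels remain
carve view 3 (along z, XY-mask fill 12/25): 5 voxels remain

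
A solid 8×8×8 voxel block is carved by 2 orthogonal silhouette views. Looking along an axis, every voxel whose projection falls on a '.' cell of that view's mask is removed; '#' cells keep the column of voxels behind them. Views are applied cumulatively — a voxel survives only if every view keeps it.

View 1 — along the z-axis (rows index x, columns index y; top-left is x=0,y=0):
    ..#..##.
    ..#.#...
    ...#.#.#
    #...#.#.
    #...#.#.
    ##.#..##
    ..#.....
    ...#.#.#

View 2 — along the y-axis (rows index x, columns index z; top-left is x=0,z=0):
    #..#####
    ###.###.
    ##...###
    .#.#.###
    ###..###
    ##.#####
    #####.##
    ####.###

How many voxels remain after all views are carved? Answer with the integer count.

remaining voxels: 141

start: 8×8×8 = 512 voxels
[1] z-view keeps 23 columns → grid now 184
[2] y-view keeps 49 columns → grid now 141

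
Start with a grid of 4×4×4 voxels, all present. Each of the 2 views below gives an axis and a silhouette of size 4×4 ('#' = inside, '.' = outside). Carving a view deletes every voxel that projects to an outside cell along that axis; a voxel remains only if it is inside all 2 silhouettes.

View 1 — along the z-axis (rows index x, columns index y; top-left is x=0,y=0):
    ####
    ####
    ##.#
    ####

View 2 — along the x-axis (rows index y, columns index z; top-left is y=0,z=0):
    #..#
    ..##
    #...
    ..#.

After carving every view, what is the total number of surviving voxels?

remaining voxels: 23

start: 4×4×4 = 64 voxels
  1. axis=2 (XY plane), |mask|=15  ⇒  voxels=60
  2. axis=0 (YZ plane), |mask|=6  ⇒  voxels=23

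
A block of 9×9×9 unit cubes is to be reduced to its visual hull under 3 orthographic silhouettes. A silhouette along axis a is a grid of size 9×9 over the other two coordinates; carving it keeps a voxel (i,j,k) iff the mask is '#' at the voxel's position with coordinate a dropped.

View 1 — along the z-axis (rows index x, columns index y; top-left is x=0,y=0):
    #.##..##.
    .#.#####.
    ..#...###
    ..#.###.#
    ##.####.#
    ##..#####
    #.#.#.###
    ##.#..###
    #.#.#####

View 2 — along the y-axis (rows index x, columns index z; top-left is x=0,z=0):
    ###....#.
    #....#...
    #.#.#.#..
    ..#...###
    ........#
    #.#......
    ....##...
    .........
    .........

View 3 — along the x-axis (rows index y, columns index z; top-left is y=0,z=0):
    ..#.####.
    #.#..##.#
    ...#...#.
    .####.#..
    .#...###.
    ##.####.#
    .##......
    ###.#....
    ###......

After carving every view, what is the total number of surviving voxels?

full grid |V| = 729
  1. axis=2 (XY plane), |mask|=53  ⇒  voxels=477
  2. axis=1 (XZ plane), |mask|=19  ⇒  voxels=101
  3. axis=0 (YZ plane), |mask|=37  ⇒  voxels=44

voxel count = 44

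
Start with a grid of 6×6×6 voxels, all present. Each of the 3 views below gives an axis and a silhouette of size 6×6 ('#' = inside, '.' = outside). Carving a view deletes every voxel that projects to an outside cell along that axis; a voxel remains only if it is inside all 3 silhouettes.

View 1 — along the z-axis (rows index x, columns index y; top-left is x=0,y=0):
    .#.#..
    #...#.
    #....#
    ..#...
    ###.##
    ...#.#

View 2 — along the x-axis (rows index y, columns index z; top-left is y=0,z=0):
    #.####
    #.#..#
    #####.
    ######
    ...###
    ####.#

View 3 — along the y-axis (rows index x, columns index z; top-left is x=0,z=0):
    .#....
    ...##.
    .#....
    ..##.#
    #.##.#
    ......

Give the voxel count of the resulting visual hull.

remaining voxels: 24

initial block: 6^3 = 216
carve view 1 (along z, XY-mask fill 14/36): 84 voxels remain
carve view 2 (along x, YZ-mask fill 27/36): 64 voxels remain
carve view 3 (along y, XZ-mask fill 11/36): 24 voxels remain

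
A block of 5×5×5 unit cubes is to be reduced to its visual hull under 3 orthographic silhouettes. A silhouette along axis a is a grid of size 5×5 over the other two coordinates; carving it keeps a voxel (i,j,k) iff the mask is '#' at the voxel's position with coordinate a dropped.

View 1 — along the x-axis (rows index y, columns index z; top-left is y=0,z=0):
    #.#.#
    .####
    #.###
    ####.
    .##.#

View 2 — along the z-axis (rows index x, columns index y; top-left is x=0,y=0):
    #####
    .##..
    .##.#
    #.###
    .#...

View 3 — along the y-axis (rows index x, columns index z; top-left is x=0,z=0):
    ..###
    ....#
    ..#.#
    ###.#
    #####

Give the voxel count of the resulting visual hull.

remaining voxels: 36

start: 5×5×5 = 125 voxels
step 1: project along x, AND mask (18/25) → |grid| = 90
step 2: project along z, AND mask (15/25) → |grid| = 55
step 3: project along y, AND mask (15/25) → |grid| = 36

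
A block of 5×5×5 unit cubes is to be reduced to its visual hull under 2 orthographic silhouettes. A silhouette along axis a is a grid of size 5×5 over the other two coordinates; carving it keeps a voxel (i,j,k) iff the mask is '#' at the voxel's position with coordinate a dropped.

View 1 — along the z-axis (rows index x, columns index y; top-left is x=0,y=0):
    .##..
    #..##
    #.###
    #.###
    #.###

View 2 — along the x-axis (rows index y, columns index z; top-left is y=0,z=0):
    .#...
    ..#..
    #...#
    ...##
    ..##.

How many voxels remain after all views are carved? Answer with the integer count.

start: 5×5×5 = 125 voxels
carve view 1 (along z, XY-mask fill 17/25): 85 voxels remain
carve view 2 (along x, YZ-mask fill 8/25): 29 voxels remain

|visual hull| = 29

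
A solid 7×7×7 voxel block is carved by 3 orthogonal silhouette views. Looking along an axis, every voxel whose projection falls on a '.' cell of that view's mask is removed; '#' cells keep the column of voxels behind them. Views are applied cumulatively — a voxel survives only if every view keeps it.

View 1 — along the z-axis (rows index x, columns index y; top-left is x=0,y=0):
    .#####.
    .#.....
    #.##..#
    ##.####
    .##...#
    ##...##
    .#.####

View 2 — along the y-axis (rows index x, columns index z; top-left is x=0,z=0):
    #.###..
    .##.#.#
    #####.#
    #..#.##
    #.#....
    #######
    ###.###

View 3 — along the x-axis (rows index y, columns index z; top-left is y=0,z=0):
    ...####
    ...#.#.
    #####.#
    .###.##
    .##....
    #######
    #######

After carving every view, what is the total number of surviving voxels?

full grid |V| = 343
step 1: project along z, AND mask (28/49) → |grid| = 196
step 2: project along y, AND mask (33/49) → |grid| = 136
step 3: project along x, AND mask (33/49) → |grid| = 90

|visual hull| = 90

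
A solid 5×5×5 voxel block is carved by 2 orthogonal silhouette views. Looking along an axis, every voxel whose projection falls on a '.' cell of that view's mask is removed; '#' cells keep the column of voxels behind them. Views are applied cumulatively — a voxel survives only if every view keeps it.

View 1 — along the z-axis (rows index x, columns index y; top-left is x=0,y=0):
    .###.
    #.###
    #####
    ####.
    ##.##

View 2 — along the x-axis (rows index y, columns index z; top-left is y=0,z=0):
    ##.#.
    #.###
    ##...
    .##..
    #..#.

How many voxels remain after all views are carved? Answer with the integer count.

before carving: 125 voxels (5×5×5)
V1 z: intersect with XY mask (20 set) -- 100 left
V2 x: intersect with YZ mask (13 set) -- 52 left

voxel count = 52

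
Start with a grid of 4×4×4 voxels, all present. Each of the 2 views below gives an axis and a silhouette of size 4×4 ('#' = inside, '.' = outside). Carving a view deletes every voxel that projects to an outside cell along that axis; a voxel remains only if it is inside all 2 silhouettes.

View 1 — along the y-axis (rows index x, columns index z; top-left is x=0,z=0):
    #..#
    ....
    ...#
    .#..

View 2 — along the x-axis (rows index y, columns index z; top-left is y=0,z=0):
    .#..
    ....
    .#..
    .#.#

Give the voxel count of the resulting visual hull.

full grid |V| = 64
[1] y-view keeps 4 columns → grid now 16
[2] x-view keeps 4 columns → grid now 5

|visual hull| = 5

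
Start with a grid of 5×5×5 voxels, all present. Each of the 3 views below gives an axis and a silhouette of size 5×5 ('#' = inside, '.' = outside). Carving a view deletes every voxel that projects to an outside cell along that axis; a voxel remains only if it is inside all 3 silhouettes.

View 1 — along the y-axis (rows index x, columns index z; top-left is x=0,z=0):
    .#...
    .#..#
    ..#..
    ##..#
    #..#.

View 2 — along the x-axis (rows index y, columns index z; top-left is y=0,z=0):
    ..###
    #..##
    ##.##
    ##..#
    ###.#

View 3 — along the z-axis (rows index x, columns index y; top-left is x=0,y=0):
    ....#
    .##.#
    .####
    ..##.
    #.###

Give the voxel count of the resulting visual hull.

voxel count = 18

start: 5×5×5 = 125 voxels
[1] y-view keeps 9 columns → grid now 45
[2] x-view keeps 17 columns → grid now 32
[3] z-view keeps 14 columns → grid now 18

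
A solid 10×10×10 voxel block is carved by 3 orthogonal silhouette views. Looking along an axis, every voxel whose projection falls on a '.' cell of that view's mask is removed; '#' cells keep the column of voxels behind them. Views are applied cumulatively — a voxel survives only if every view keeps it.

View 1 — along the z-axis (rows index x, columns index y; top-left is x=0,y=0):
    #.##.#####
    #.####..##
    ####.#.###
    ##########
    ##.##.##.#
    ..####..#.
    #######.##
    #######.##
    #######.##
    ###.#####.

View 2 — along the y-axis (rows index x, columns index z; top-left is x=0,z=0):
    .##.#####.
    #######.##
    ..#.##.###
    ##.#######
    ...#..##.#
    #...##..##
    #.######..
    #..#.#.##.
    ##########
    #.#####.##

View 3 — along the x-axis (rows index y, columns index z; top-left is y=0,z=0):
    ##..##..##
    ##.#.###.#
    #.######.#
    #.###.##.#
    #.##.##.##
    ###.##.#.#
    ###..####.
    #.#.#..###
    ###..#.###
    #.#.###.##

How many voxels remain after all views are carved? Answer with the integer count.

remaining voxels: 401

full grid |V| = 1000
after view 1 [z-axis, 80 of 100 cells solid] → remaining = 800
after view 2 [y-axis, 70 of 100 cells solid] → remaining = 572
after view 3 [x-axis, 69 of 100 cells solid] → remaining = 401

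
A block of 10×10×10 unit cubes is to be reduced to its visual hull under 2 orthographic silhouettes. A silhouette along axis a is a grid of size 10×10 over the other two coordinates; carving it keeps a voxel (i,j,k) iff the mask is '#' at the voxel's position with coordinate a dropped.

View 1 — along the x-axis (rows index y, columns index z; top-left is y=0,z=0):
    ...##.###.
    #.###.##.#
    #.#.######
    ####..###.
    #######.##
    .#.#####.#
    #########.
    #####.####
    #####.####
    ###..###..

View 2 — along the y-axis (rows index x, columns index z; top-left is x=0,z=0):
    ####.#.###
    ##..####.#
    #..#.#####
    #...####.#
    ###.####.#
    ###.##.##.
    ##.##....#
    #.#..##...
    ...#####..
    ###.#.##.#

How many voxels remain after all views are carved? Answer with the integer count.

|visual hull| = 487

initial block: 10^3 = 1000
  1. axis=0 (YZ plane), |mask|=76  ⇒  voxels=760
  2. axis=1 (XZ plane), |mask|=64  ⇒  voxels=487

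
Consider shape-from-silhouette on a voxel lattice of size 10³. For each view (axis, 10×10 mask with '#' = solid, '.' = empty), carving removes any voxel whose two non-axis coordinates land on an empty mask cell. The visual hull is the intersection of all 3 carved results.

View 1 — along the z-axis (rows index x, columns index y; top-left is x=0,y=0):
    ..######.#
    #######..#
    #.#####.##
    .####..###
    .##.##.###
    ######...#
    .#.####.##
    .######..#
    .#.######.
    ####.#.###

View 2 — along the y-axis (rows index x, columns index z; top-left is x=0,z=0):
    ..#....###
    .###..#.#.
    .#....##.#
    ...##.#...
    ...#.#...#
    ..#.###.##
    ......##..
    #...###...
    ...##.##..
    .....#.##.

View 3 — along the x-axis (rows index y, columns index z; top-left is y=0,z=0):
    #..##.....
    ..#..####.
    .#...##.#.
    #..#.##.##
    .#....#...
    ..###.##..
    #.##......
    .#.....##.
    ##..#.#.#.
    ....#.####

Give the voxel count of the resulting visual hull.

remaining voxels: 124

before carving: 1000 voxels (10×10×10)
carve view 1 (along z, XY-mask fill 73/100): 730 voxels remain
carve view 2 (along y, XZ-mask fill 38/100): 278 voxels remain
carve view 3 (along x, YZ-mask fill 41/100): 124 voxels remain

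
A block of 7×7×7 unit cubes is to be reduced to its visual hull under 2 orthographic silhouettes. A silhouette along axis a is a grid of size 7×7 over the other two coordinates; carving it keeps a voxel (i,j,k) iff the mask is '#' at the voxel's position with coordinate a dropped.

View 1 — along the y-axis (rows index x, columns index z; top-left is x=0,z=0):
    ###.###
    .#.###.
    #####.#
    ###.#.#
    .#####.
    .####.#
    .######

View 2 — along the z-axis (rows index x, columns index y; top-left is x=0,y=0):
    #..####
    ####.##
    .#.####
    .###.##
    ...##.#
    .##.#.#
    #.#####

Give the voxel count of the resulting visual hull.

start: 7×7×7 = 343 voxels
carve view 1 (along y, XZ-mask fill 37/49): 259 voxels remain
carve view 2 (along z, XY-mask fill 34/49): 180 voxels remain

180 voxels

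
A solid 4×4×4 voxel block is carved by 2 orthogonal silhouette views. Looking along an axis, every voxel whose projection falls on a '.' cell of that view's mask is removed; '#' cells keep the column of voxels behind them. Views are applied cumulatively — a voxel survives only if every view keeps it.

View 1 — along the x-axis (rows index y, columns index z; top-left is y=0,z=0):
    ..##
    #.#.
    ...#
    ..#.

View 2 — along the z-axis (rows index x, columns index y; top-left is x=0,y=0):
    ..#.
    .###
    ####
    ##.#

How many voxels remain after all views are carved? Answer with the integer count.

before carving: 64 voxels (4×4×4)
  1. axis=0 (YZ plane), |mask|=6  ⇒  voxels=24
  2. axis=2 (XY plane), |mask|=11  ⇒  voxels=16

16 voxels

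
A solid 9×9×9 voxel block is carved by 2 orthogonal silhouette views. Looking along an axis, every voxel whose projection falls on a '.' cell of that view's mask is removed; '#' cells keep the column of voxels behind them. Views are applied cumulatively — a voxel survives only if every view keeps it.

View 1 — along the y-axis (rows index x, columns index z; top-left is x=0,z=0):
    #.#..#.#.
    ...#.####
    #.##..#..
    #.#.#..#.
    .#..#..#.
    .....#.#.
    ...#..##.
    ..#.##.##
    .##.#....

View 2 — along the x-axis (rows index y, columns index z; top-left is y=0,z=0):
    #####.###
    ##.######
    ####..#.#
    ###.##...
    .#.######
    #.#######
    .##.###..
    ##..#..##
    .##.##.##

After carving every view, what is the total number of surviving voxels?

voxel count = 209

start: 9×9×9 = 729 voxels
V1 y: intersect with XZ mask (33 set) -- 297 left
V2 x: intersect with YZ mask (58 set) -- 209 left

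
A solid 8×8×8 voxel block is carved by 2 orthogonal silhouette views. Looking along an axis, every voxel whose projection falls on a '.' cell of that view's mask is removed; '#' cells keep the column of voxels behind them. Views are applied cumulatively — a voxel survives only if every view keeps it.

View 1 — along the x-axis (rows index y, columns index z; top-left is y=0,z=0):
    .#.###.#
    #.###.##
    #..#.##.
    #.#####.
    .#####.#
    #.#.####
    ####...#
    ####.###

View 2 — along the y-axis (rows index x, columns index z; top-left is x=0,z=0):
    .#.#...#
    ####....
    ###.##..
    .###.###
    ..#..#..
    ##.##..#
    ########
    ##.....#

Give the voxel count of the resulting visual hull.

initial block: 8^3 = 512
after view 1 [x-axis, 45 of 64 cells solid] → remaining = 360
after view 2 [y-axis, 36 of 64 cells solid] → remaining = 202

voxel count = 202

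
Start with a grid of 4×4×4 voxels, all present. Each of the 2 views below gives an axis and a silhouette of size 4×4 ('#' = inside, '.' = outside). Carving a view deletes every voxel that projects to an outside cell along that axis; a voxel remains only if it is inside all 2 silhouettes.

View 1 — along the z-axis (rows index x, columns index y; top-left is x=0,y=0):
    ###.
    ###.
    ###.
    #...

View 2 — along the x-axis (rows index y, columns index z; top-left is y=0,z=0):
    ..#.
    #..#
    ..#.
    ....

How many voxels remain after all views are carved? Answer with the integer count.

start: 4×4×4 = 64 voxels
  1. axis=2 (XY plane), |mask|=10  ⇒  voxels=40
  2. axis=0 (YZ plane), |mask|=4  ⇒  voxels=13

|visual hull| = 13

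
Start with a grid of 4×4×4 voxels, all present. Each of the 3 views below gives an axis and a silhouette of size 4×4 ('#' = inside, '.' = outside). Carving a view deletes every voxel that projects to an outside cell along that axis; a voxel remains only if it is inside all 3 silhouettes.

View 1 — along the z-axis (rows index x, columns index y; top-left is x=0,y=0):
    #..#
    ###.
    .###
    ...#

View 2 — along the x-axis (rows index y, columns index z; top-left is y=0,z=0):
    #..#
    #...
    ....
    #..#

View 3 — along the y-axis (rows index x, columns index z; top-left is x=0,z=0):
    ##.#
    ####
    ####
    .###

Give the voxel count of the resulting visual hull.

|visual hull| = 11

before carving: 64 voxels (4×4×4)
carve view 1 (along z, XY-mask fill 9/16): 36 voxels remain
carve view 2 (along x, YZ-mask fill 5/16): 12 voxels remain
carve view 3 (along y, XZ-mask fill 14/16): 11 voxels remain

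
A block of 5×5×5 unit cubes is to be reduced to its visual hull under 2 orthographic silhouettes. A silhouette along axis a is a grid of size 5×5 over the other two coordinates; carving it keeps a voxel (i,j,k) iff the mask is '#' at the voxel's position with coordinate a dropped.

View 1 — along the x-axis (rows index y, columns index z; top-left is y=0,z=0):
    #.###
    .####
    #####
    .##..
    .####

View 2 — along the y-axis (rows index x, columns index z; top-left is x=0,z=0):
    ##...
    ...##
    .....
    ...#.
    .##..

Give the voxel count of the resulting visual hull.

before carving: 125 voxels (5×5×5)
carve view 1 (along x, YZ-mask fill 19/25): 95 voxels remain
carve view 2 (along y, XZ-mask fill 7/25): 27 voxels remain

remaining voxels: 27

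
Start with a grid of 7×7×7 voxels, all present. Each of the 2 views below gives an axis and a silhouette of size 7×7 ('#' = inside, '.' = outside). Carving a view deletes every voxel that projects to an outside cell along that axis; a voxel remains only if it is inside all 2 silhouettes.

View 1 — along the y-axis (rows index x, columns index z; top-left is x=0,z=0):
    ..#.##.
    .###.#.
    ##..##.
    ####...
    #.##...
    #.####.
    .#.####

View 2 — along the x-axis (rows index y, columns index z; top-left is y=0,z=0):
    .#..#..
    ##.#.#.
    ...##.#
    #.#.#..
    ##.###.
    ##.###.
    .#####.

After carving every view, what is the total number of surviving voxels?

full grid |V| = 343
carve view 1 (along y, XZ-mask fill 28/49): 196 voxels remain
carve view 2 (along x, YZ-mask fill 27/49): 116 voxels remain

voxel count = 116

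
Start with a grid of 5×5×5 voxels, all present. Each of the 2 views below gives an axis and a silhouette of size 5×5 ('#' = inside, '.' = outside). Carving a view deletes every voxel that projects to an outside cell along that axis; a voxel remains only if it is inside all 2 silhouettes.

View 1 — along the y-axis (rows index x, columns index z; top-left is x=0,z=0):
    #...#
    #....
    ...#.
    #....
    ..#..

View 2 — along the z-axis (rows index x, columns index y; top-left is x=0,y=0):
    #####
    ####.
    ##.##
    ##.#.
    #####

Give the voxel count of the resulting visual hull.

|visual hull| = 26

start: 5×5×5 = 125 voxels
[1] y-view keeps 6 columns → grid now 30
[2] z-view keeps 21 columns → grid now 26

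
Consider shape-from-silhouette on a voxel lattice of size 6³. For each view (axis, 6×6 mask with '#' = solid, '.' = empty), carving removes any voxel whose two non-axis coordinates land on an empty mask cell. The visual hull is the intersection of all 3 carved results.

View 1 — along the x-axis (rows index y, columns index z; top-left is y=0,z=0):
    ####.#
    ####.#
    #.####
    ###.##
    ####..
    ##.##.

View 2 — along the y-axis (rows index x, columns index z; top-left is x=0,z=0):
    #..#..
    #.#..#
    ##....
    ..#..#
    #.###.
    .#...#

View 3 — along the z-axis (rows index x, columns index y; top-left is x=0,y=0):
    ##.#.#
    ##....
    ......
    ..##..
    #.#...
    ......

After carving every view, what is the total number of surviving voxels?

remaining voxels: 24

full grid |V| = 216
step 1: project along x, AND mask (28/36) → |grid| = 168
step 2: project along y, AND mask (15/36) → |grid| = 74
step 3: project along z, AND mask (10/36) → |grid| = 24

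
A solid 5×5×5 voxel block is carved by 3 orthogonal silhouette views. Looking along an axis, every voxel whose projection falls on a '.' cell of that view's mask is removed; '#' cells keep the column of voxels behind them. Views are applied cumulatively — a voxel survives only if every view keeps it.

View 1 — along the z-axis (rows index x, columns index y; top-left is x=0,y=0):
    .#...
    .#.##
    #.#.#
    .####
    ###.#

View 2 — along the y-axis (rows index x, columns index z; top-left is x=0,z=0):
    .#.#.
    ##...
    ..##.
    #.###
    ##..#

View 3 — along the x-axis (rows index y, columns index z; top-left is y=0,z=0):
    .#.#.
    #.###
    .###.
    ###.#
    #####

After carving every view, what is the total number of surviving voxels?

voxel count = 31

full grid |V| = 125
carve view 1 (along z, XY-mask fill 15/25): 75 voxels remain
carve view 2 (along y, XZ-mask fill 13/25): 42 voxels remain
carve view 3 (along x, YZ-mask fill 18/25): 31 voxels remain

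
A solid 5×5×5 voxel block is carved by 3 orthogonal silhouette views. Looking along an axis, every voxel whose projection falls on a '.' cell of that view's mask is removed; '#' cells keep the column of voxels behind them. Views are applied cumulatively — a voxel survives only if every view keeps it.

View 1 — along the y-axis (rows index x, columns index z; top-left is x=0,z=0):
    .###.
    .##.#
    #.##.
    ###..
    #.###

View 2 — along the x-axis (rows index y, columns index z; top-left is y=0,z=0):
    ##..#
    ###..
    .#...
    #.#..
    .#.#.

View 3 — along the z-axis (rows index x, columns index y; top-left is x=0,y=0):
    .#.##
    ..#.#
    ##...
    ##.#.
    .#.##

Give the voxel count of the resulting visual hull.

22 voxels

initial block: 5^3 = 125
after view 1 [y-axis, 16 of 25 cells solid] → remaining = 80
after view 2 [x-axis, 11 of 25 cells solid] → remaining = 36
after view 3 [z-axis, 13 of 25 cells solid] → remaining = 22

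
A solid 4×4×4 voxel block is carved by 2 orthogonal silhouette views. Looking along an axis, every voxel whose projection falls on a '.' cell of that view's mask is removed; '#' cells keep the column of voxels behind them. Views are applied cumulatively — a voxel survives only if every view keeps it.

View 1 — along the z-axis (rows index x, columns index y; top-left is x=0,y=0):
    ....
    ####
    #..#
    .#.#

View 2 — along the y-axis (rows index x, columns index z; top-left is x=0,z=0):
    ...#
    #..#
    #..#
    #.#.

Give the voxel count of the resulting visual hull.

voxel count = 16

before carving: 64 voxels (4×4×4)
  1. axis=2 (XY plane), |mask|=8  ⇒  voxels=32
  2. axis=1 (XZ plane), |mask|=7  ⇒  voxels=16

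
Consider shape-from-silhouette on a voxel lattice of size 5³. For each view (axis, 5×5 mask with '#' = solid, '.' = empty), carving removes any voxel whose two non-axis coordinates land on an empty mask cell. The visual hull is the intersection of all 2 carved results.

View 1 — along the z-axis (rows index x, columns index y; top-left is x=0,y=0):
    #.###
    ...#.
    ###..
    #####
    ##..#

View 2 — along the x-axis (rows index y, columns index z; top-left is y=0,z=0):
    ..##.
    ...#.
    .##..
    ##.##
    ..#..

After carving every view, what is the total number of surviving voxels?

remaining voxels: 32

full grid |V| = 125
[1] z-view keeps 16 columns → grid now 80
[2] x-view keeps 10 columns → grid now 32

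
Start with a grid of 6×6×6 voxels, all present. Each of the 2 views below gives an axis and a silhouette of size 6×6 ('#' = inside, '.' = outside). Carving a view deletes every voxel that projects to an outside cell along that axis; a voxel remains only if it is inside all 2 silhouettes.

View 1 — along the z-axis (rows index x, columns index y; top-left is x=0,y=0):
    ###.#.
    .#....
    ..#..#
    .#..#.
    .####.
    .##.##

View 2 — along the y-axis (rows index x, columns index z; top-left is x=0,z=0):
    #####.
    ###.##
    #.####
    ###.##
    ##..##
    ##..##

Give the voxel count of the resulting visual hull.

77 voxels

before carving: 216 voxels (6×6×6)
V1 z: intersect with XY mask (17 set) -- 102 left
V2 y: intersect with XZ mask (28 set) -- 77 left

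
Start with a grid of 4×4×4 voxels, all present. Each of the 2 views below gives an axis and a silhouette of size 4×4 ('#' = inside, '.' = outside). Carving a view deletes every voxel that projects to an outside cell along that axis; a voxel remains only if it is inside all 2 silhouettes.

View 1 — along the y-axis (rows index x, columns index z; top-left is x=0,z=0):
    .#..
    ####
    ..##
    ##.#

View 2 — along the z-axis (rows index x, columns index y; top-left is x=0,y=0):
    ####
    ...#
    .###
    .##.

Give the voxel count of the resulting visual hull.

|visual hull| = 20

start: 4×4×4 = 64 voxels
after view 1 [y-axis, 10 of 16 cells solid] → remaining = 40
after view 2 [z-axis, 10 of 16 cells solid] → remaining = 20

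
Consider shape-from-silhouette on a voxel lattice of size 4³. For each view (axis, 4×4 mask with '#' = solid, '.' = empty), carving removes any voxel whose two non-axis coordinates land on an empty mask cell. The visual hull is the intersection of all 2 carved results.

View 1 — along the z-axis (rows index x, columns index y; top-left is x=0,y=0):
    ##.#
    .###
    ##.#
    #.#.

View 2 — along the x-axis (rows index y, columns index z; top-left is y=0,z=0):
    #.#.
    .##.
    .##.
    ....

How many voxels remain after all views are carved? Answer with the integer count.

|visual hull| = 16

start: 4×4×4 = 64 voxels
  1. axis=2 (XY plane), |mask|=11  ⇒  voxels=44
  2. axis=0 (YZ plane), |mask|=6  ⇒  voxels=16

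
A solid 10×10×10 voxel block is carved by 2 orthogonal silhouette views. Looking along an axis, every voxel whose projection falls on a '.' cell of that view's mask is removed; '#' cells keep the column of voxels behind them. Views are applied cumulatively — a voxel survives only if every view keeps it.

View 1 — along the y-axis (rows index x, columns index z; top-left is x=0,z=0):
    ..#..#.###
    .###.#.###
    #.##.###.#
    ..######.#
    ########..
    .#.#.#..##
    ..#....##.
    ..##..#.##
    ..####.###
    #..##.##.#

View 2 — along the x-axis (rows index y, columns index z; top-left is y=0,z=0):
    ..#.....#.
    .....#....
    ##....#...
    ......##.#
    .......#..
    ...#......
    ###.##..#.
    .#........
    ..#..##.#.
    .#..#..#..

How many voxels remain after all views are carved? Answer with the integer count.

start: 10×10×10 = 1000 voxels
step 1: project along y, AND mask (60/100) → |grid| = 600
step 2: project along x, AND mask (25/100) → |grid| = 144

remaining voxels: 144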